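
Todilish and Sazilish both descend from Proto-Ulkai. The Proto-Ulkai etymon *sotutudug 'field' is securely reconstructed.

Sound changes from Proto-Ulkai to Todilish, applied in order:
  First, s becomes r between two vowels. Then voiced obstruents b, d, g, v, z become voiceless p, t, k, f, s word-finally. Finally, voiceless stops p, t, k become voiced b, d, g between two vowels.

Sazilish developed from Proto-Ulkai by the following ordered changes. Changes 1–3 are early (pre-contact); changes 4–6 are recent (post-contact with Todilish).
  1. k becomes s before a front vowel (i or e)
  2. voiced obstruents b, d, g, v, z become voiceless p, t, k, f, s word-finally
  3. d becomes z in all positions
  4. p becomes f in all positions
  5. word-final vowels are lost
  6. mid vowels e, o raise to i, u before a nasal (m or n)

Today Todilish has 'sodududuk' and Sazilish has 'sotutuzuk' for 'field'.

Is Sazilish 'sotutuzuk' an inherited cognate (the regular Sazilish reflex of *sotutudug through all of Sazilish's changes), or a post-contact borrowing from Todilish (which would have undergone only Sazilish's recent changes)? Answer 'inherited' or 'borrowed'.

If inherited, *sotutudug would pass through all of Sazilish's changes:
Sazilish: start from *sotutudug.
  rule 1: no change — sotutudug
  rule 2 (final devoicing): sotutudug → sotutuduk
  rule 3 (unconditioned shift): sotutuduk → sotutuzuk
  rule 4: no change — sotutuzuk
  rule 5: no change — sotutuzuk
  rule 6: no change — sotutuzuk
  ⇒ Sazilish sotutuzuk
If borrowed from Todilish 'sodududuk' after the early changes, it would undergo only the recent ones:
  rule 4 (unconditioned shift): no change (sodududuk)
  rule 5 (apocope): no change (sodududuk)
  rule 6 (pre-nasal raising): no change (sodududuk)
  ⇒ as a loan: sodududuk
Sazilish 'sotutuzuk' matches the inherited outcome exactly, so it is an inherited cognate, not a loan.

inherited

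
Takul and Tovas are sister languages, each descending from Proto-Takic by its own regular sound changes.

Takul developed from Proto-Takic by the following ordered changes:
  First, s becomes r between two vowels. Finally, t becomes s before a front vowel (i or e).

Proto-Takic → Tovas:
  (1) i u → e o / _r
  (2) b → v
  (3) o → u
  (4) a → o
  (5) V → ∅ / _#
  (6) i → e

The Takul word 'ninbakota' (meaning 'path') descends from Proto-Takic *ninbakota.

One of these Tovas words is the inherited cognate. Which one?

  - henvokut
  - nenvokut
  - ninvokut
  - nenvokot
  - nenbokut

Tovas: start from *ninbakota.
  rule 1: no change — ninbakota
  rule 2 (unconditioned shift): ninbakota → ninvakota
  rule 3 (vowel merger): ninvakota → ninvakuta
  rule 4 (vowel merger): ninvakuta → ninvokuto
  rule 5 (apocope): ninvokuto → ninvokut
  rule 6 (vowel merger): ninvokut → nenvokut
  ⇒ Tovas nenvokut
The other candidates each miss or misapply at least one Tovas change.

nenvokut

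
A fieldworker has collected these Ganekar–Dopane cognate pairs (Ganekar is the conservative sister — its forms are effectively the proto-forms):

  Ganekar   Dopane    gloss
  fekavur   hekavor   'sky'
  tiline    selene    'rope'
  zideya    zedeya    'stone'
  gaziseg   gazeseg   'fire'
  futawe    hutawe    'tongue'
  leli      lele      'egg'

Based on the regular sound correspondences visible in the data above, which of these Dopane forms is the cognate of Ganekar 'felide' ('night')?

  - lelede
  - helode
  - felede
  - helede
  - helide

fekavur ~ hekavor — Ganekar f corresponds to Dopane h word-initially before a front vowel.
tiline ~ selene, zideya ~ zedeya — Ganekar i corresponds to Dopane e after a consonant, before a consonant other than r, m, n, p, b, f, v.
Applying these to Ganekar 'felide':
  felide → helide   (f→h word-initially before a front vowel)
  helide → helede   (i→e after a consonant, before a consonant other than r, m, n, p, b, f, v)
So the Dopane cognate is 'helede'.

helede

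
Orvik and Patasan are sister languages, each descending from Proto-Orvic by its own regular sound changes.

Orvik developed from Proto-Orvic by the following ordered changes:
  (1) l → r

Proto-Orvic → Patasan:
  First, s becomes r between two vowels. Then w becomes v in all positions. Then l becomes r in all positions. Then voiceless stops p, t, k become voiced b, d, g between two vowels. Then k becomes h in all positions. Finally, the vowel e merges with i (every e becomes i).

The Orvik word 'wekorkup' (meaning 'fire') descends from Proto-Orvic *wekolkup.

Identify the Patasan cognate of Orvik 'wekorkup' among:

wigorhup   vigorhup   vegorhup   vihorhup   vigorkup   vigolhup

vigorhup

Patasan: *wekolkup > vekolkup > vekorkup > vegorkup > vegorhup > vigorhup  (by unconditioned shift, unconditioned shift, intervocalic voicing, unconditioned shift, vowel merger)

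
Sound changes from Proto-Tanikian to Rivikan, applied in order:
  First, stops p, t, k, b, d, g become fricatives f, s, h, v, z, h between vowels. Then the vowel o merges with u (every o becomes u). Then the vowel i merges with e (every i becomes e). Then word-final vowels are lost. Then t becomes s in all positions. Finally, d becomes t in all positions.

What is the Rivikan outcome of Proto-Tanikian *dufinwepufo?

tufenwefuf

Rivikan: *dufinwepufo
  dufinwepufo → dufinwefufo   [intervocalic lenition]
  dufinwefufo → dufinwefufu   [vowel merger]
  dufinwefufu → dufenwefufu   [vowel merger]
  dufenwefufu → dufenwefuf   [apocope]
  dufenwefuf (rule 5 does not apply)
  dufenwefuf → tufenwefuf   [unconditioned shift]
  giving Rivikan tufenwefuf.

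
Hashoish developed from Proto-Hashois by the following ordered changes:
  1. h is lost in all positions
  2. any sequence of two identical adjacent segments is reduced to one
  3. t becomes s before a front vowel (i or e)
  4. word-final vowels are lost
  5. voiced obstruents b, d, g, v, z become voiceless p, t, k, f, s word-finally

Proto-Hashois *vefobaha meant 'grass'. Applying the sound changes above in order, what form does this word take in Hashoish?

Hashoish: start from *vefobaha.
  rule 1 (h-loss): vefobaha → vefobaa
  rule 2 (degemination): vefobaa → vefoba
  rule 3: no change — vefoba
  rule 4 (apocope): vefoba → vefob
  rule 5 (final devoicing): vefob → vefop
  ⇒ Hashoish vefop

vefop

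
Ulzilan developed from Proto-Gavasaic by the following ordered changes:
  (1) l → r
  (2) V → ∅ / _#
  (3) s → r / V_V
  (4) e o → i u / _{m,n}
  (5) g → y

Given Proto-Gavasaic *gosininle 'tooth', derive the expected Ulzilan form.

yorininr

Ulzilan: *gosininle
  gosininle → gosininre   [unconditioned shift]
  gosininre → gosininr   [apocope]
  gosininr → gorininr   [rhotacism]
  gorininr (rule 4 does not apply)
  gorininr → yorininr   [unconditioned shift]
  giving Ulzilan yorininr.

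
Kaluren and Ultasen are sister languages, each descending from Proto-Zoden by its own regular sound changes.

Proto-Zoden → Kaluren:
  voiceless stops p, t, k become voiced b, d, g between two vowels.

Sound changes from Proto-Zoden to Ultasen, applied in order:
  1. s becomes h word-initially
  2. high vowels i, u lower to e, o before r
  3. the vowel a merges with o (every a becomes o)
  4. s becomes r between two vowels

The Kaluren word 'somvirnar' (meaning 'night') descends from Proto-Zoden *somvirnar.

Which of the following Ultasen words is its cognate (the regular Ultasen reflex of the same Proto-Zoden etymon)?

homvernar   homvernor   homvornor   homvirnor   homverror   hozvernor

homvernor

Ultasen: *somvirnar > homvirnar > homvernar > homvernor  (by debuccalisation, pre-rhotic lowering, vowel merger)
Among the options, 'homvernor' alone shows every Ultasen change applied in order.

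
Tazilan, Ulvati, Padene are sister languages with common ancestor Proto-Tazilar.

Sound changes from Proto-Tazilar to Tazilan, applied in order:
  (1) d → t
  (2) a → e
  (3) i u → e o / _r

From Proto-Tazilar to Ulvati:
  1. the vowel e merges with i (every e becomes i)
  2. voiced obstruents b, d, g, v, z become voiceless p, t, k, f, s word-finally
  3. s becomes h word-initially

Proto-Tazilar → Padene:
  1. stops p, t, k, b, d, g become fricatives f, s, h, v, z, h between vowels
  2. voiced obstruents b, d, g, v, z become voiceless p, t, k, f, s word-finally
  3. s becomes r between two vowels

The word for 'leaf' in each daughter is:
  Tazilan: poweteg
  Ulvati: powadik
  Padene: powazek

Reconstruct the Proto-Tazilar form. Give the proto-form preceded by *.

*powadeg

Position 5: Tazilan has t, Ulvati has d, Padene has z. Ulvati preserves d here (none of its changes turn any other segment into d), so the proto-segment is *d.
Position 7: Tazilan has g, Ulvati has k, Padene has k. Tazilan preserves g here (none of its changes turn any other segment into g), so the proto-segment is *g.
Continuing position by position gives *powadeg; check it forward:
Tazilan: start from *powadeg.
  rule 1 (unconditioned shift): powadeg → powateg
  rule 2 (vowel merger): powateg → poweteg
  rule 3: no change — poweteg
  ⇒ Tazilan poweteg
Ulvati: *powadeg
  powadeg → powadig   [vowel merger]
  powadig → powadik   [final devoicing]
  powadik (rule 3 does not apply)
  giving Ulvati powadik.
Padene: start from *powadeg.
  rule 1 (intervocalic lenition): powadeg → powazeg
  rule 2 (final devoicing): powazeg → powazek
  rule 3: no change — powazek
  ⇒ Padene powazek
No other proto-form is consistent with every reflex, so the reconstruction is *powadeg.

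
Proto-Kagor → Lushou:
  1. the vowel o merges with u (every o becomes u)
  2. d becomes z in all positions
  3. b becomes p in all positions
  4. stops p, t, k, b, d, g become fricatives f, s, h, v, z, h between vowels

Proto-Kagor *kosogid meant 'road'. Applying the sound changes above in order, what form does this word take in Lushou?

kusuhiz

Lushou: start from *kosogid.
  rule 1 (vowel merger): kosogid → kusugid
  rule 2 (unconditioned shift): kusugid → kusugiz
  rule 3: no change — kusugiz
  rule 4 (intervocalic lenition): kusugiz → kusuhiz
  ⇒ Lushou kusuhiz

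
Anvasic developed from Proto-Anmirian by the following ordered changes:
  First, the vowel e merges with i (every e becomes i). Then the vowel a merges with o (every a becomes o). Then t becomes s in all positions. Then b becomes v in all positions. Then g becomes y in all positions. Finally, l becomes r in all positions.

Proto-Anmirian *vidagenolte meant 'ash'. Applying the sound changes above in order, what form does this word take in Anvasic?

vidoyinorsi

Anvasic: *vidagenolte
  vidagenolte → vidaginolti   [vowel merger]
  vidaginolti → vidoginolti   [vowel merger]
  vidoginolti → vidoginolsi   [unconditioned shift]
  vidoginolsi (rule 4 does not apply)
  vidoginolsi → vidoyinolsi   [unconditioned shift]
  vidoyinolsi → vidoyinorsi   [unconditioned shift]
  giving Anvasic vidoyinorsi.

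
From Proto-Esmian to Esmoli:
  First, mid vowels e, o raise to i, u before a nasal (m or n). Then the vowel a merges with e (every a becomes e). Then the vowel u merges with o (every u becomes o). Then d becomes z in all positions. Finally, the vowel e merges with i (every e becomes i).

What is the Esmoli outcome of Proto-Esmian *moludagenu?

Esmoli: *moludagenu > moludaginu > moludeginu > molodegino > molozegino > molozigino  (by pre-nasal raising, vowel merger, vowel merger, unconditioned shift, vowel merger)

molozigino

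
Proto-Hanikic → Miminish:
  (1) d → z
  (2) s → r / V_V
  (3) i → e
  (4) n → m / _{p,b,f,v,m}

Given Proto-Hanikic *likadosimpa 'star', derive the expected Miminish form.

Miminish: *likadosimpa
  likadosimpa → likazosimpa   [unconditioned shift]
  likazosimpa → likazorimpa   [rhotacism]
  likazorimpa → lekazorempa   [vowel merger]
  lekazorempa (rule 4 does not apply)
  giving Miminish lekazorempa.

lekazorempa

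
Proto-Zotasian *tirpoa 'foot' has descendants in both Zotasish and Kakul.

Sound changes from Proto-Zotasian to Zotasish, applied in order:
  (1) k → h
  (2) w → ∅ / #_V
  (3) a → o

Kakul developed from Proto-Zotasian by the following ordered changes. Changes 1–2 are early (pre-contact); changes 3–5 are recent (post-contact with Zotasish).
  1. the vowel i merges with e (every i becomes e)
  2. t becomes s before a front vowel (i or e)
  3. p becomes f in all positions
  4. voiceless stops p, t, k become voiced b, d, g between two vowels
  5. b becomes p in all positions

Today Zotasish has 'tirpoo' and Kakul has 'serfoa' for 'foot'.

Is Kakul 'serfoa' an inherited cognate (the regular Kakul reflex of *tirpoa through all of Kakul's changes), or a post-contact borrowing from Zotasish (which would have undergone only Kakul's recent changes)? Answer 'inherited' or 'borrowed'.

If inherited, *tirpoa would pass through all of Kakul's changes:
Kakul: *tirpoa > terpoa > serpoa > serfoa  (by vowel merger, palatalisation, unconditioned shift)
If borrowed from Zotasish 'tirpoo' after the early changes, it would undergo only the recent ones:
  rule 3 (unconditioned shift): tirpoo → tirfoo
  rule 4 (intervocalic voicing): no change (tirfoo)
  rule 5 (unconditioned shift): no change (tirfoo)
  ⇒ as a loan: tirfoo
Kakul 'serfoa' matches the inherited outcome exactly, so it is an inherited cognate, not a loan.

inherited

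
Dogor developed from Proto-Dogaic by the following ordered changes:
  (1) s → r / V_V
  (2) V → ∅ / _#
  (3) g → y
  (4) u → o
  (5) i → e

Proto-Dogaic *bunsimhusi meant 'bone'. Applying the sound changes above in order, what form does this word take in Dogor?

bonsemhor

Dogor: start from *bunsimhusi.
  rule 1 (rhotacism): bunsimhusi → bunsimhuri
  rule 2 (apocope): bunsimhuri → bunsimhur
  rule 3: no change — bunsimhur
  rule 4 (vowel merger): bunsimhur → bonsimhor
  rule 5 (vowel merger): bonsimhor → bonsemhor
  ⇒ Dogor bonsemhor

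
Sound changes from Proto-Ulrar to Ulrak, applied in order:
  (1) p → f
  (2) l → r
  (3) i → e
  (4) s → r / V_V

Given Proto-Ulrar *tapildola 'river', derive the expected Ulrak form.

Ulrak: start from *tapildola.
  rule 1 (unconditioned shift): tapildola → tafildola
  rule 2 (unconditioned shift): tafildola → tafirdora
  rule 3 (vowel merger): tafirdora → taferdora
  rule 4: no change — taferdora
  ⇒ Ulrak taferdora

taferdora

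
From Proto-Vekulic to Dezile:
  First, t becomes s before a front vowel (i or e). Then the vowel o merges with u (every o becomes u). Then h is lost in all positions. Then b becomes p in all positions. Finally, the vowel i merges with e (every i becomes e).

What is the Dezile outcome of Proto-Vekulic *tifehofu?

sefeufu

Dezile: start from *tifehofu.
  rule 1 (palatalisation): tifehofu → sifehofu
  rule 2 (vowel merger): sifehofu → sifehufu
  rule 3 (h-loss): sifehufu → sifeufu
  rule 4: no change — sifeufu
  rule 5 (vowel merger): sifeufu → sefeufu
  ⇒ Dezile sefeufu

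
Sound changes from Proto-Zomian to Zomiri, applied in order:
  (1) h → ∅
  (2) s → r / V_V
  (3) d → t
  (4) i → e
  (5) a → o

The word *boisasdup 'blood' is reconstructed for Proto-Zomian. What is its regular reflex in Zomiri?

boerostup

Zomiri: *boisasdup
  boisasdup (rule 1 does not apply)
  boisasdup → boirasdup   [rhotacism]
  boirasdup → boirastup   [unconditioned shift]
  boirastup → boerastup   [vowel merger]
  boerastup → boerostup   [vowel merger]
  giving Zomiri boerostup.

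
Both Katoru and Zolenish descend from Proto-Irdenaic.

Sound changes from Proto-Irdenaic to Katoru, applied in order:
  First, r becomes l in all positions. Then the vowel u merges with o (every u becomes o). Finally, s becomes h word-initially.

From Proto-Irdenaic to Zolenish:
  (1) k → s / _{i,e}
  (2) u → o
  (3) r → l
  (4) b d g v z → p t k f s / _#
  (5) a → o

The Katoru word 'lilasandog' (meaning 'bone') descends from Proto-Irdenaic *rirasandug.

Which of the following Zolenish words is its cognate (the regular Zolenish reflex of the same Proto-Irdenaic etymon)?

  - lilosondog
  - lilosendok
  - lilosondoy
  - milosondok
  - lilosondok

Zolenish: start from *rirasandug.
  rule 1: no change — rirasandug
  rule 2 (vowel merger): rirasandug → rirasandog
  rule 3 (unconditioned shift): rirasandog → lilasandog
  rule 4 (final devoicing): lilasandog → lilasandok
  rule 5 (vowel merger): lilasandok → lilosondok
  ⇒ Zolenish lilosondok

lilosondok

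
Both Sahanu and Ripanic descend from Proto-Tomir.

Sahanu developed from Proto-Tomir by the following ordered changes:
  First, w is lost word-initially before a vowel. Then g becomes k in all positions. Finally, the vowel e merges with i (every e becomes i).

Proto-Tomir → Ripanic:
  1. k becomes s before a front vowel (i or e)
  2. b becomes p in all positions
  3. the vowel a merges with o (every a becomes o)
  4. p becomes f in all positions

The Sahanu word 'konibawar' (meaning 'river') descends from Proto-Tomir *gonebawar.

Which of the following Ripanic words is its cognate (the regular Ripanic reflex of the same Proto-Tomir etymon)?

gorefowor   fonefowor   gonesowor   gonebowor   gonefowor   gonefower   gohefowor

gonefowor

Ripanic: *gonebawar
  gonebawar (rule 1 does not apply)
  gonebawar → gonepawar   [unconditioned shift]
  gonepawar → gonepowor   [vowel merger]
  gonepowor → gonefowor   [unconditioned shift]
  giving Ripanic gonefowor.
Among the options, 'gonefowor' alone shows every Ripanic change applied in order.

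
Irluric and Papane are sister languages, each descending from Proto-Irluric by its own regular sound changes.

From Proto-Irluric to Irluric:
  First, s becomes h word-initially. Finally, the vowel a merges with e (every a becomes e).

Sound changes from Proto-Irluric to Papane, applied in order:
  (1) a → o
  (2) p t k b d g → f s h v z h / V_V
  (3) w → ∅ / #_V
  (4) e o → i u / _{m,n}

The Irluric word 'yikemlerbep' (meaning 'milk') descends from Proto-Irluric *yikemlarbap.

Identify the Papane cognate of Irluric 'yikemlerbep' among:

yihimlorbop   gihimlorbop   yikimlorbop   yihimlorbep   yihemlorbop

Papane: *yikemlarbap
  yikemlarbap → yikemlorbop   [vowel merger]
  yikemlorbop → yihemlorbop   [intervocalic lenition]
  yihemlorbop (rule 3 does not apply)
  yihemlorbop → yihimlorbop   [pre-nasal raising]
  giving Papane yihimlorbop.
Among the options, 'yihimlorbop' alone shows every Papane change applied in order.

yihimlorbop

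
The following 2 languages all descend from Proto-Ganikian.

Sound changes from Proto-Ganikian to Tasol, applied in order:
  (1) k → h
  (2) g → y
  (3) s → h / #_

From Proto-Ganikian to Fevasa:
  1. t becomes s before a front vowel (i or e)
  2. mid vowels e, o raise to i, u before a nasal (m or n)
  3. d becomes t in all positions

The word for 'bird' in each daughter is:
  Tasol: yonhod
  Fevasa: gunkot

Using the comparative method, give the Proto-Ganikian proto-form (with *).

Position 4: Tasol has h, Fevasa has k. Fevasa preserves k here (none of its changes turn any other segment into k), so the proto-segment is *k.
Position 2: Tasol has o, Fevasa has u. Tasol preserves o here (none of its changes turn any other segment into o), so the proto-segment is *o.
Verify the candidate proto-form against each daughter:
Tasol: *gonkod > gonhod > yonhod  (by unconditioned shift, unconditioned shift)
Fevasa: *gonkod
  gonkod (rule 1 does not apply)
  gonkod → gunkod   [pre-nasal raising]
  gunkod → gunkot   [unconditioned shift]
  giving Fevasa gunkot.
Only *gonkod yields all of Tasol yonhod, Fevasa gunkot.

*gonkod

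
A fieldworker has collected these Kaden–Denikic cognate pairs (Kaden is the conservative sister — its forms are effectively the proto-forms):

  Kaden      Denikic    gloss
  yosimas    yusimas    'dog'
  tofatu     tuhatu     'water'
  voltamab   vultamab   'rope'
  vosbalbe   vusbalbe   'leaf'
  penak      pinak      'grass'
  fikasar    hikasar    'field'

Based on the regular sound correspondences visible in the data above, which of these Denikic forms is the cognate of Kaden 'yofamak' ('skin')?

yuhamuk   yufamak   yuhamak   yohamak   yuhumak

yuhamak

tofatu ~ tuhatu — Kaden o corresponds to Denikic u after a consonant, before a labial obstruent.
tofatu ~ tuhatu — Kaden f corresponds to Denikic h between vowels (before a back vowel).
Applying these to Kaden 'yofamak':
  yofamak → yufamak   (o→u after a consonant, before a labial obstruent)
  yufamak → yuhamak   (f→h between vowels (before a back vowel))
So the Denikic cognate is 'yuhamak'.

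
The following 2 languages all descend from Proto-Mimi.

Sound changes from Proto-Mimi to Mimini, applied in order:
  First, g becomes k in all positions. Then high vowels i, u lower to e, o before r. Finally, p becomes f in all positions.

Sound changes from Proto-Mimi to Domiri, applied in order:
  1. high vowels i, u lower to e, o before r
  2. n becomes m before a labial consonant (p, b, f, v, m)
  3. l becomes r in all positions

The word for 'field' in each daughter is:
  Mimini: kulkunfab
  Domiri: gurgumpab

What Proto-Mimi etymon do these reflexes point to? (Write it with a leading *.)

Position 7: Mimini has f, Domiri has p. Domiri preserves p here (none of its changes turn any other segment into p), so the proto-segment is *p.
Position 6: Mimini has n, Domiri has m. Mimini preserves n here (none of its changes turn any other segment into n), so the proto-segment is *n.
Position 1: Mimini has k, Domiri has g. Domiri preserves g here (none of its changes turn any other segment into g), so the proto-segment is *g.
Continuing position by position gives *gulgunpab; check it forward:
Mimini: start from *gulgunpab.
  rule 1 (unconditioned shift): gulgunpab → kulkunpab
  rule 2: no change — kulkunpab
  rule 3 (unconditioned shift): kulkunpab → kulkunfab
  ⇒ Mimini kulkunfab
Domiri: *gulgunpab > gulgumpab > gurgumpab  (by nasal place assimilation, unconditioned shift)
No other proto-form is consistent with every reflex, so the reconstruction is *gulgunpab.

*gulgunpab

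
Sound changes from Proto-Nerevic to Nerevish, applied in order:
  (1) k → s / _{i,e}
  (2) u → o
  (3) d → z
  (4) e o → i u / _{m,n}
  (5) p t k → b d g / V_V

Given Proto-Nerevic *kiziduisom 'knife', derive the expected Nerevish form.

Nerevish: *kiziduisom
  kiziduisom → siziduisom   [palatalisation]
  siziduisom → sizidoisom   [vowel merger]
  sizidoisom → sizizoisom   [unconditioned shift]
  sizizoisom → sizizoisum   [pre-nasal raising]
  sizizoisum (rule 5 does not apply)
  giving Nerevish sizizoisum.

sizizoisum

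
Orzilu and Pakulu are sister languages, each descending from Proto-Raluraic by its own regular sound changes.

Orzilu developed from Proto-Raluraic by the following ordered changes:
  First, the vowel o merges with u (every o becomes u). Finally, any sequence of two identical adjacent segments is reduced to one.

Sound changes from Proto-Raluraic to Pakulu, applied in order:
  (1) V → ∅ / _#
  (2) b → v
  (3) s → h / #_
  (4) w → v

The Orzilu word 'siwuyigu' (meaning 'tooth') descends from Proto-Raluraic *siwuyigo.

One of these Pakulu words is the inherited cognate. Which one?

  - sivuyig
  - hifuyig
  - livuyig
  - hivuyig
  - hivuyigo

Pakulu: *siwuyigo > siwuyig > hiwuyig > hivuyig  (by apocope, debuccalisation, unconditioned shift)
The other candidates each miss or misapply at least one Pakulu change.

hivuyig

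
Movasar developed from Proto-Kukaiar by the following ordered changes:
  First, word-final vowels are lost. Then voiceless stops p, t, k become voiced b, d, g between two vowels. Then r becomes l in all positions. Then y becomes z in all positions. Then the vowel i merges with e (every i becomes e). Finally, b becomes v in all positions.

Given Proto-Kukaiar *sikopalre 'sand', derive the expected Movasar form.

segovall

Movasar: *sikopalre > sikopalr > sigobalr > sigoball > segoball > segovall  (by apocope, intervocalic voicing, unconditioned shift, vowel merger, unconditioned shift)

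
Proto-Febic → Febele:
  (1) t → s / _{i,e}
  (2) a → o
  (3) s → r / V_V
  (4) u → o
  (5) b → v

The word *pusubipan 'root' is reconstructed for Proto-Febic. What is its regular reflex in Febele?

Febele: *pusubipan
  pusubipan (rule 1 does not apply)
  pusubipan → pusubipon   [vowel merger]
  pusubipon → purubipon   [rhotacism]
  purubipon → porobipon   [vowel merger]
  porobipon → porovipon   [unconditioned shift]
  giving Febele porovipon.

porovipon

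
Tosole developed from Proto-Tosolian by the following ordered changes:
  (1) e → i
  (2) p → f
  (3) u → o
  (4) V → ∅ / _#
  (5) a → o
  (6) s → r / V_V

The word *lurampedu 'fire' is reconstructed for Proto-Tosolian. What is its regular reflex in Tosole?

Tosole: *lurampedu
  lurampedu → lurampidu   [vowel merger]
  lurampidu → luramfidu   [unconditioned shift]
  luramfidu → loramfido   [vowel merger]
  loramfido → loramfid   [apocope]
  loramfid → loromfid   [vowel merger]
  loromfid (rule 6 does not apply)
  giving Tosole loromfid.

loromfid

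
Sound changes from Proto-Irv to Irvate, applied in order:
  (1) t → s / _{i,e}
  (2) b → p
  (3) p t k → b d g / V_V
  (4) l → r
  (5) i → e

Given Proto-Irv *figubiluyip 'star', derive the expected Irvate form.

Irvate: *figubiluyip > figupiluyip > figubiluyip > figubiruyip > feguberuyep  (by unconditioned shift, intervocalic voicing, unconditioned shift, vowel merger)

feguberuyep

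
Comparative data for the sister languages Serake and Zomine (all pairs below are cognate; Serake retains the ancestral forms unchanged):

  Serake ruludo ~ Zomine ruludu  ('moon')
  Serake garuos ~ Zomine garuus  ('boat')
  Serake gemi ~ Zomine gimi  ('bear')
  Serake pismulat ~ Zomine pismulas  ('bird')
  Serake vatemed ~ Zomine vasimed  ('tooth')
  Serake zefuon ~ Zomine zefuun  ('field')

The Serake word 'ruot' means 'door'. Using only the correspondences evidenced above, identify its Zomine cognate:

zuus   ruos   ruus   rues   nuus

garuos ~ garuus — Serake o corresponds to Zomine u after a vowel, before a consonant other than r, m, n, p, b, f, v.
pismulat ~ pismulas — Serake t corresponds to Zomine s word-finally.
Applying these to Serake 'ruot':
  ruot → ruut   (o→u after a vowel, before a consonant other than r, m, n, p, b, f, v)
  ruut → ruus   (t→s word-finally)
So the Zomine cognate is 'ruus'.

ruus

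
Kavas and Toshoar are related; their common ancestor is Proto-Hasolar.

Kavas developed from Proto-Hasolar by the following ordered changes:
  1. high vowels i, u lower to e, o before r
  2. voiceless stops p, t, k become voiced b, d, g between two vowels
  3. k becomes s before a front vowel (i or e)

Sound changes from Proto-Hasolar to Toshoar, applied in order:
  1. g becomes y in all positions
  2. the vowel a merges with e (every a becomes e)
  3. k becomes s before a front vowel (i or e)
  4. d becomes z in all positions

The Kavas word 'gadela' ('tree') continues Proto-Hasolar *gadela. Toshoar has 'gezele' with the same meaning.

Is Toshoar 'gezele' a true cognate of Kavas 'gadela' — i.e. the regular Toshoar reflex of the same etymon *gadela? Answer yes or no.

no

Derive the expected Toshoar reflex of *gadela:
Toshoar: *gadela
  gadela → yadela   [unconditioned shift]
  yadela → yedele   [vowel merger]
  yedele (rule 3 does not apply)
  yedele → yezele   [unconditioned shift]
  giving Toshoar yezele.
The regular Toshoar reflex would be 'yezele', but the attested form is 'gezele'. The correspondence is irregular, so they are not cognates (the Toshoar form has a different source).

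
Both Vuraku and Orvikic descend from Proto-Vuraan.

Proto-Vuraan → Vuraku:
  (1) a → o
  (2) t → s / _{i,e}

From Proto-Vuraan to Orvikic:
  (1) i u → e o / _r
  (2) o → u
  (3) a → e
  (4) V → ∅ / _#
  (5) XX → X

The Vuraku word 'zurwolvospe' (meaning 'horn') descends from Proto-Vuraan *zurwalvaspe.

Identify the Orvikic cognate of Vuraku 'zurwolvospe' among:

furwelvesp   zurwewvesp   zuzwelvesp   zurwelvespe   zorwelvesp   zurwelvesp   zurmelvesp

zurwelvesp

Orvikic: *zurwalvaspe
  zurwalvaspe → zorwalvaspe   [pre-rhotic lowering]
  zorwalvaspe → zurwalvaspe   [vowel merger]
  zurwalvaspe → zurwelvespe   [vowel merger]
  zurwelvespe → zurwelvesp   [apocope]
  zurwelvesp (rule 5 does not apply)
  giving Orvikic zurwelvesp.
The other candidates each miss or misapply at least one Orvikic change.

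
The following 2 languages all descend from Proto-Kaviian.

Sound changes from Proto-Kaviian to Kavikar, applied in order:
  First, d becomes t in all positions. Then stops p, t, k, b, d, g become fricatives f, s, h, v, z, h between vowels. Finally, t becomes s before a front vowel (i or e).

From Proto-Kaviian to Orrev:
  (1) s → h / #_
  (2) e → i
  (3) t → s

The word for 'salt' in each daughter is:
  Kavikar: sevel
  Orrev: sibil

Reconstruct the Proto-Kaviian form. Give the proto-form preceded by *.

*tebel

Position 2: Kavikar has e, Orrev has i. Kavikar preserves e here (none of its changes turn any other segment into e), so the proto-segment is *e.
Position 1: Kavikar has s, Orrev has s. Taking the neighbouring segments as reconstructed: Kavikar s could go back to *t or *d or *s; Orrev s can only go back to *t — the one source consistent with every daughter is *t.
Position 3: Kavikar has v, Orrev has b. Orrev preserves b here (none of its changes turn any other segment into b), so the proto-segment is *b.
Verify the candidate proto-form against each daughter:
Kavikar: start from *tebel.
  rule 1: no change — tebel
  rule 2 (intervocalic lenition): tebel → tevel
  rule 3 (palatalisation): tevel → sevel
  ⇒ Kavikar sevel
Orrev: *tebel > tibil > sibil  (by vowel merger, unconditioned shift)
No other proto-form is consistent with every reflex, so the reconstruction is *tebel.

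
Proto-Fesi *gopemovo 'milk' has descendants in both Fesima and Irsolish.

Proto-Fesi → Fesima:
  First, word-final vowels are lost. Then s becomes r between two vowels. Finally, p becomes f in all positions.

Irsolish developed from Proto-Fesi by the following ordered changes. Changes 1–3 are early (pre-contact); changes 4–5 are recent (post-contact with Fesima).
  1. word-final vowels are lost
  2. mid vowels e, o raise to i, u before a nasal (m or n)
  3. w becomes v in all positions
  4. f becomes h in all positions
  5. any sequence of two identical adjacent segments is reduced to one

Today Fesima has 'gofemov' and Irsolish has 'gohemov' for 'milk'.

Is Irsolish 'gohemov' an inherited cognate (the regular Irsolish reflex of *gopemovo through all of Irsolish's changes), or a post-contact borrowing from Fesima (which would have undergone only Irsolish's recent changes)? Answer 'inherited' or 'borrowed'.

If inherited, *gopemovo would pass through all of Irsolish's changes:
Irsolish: *gopemovo > gopemov > gopimov  (by apocope, pre-nasal raising)
If borrowed from Fesima 'gofemov' after the early changes, it would undergo only the recent ones:
  rule 4 (unconditioned shift): gofemov → gohemov
  rule 5 (degemination): no change (gohemov)
  ⇒ as a loan: gohemov
Irsolish 'gohemov' matches the loan outcome 'gohemov', not the inherited 'gopimov' — it skipped the early Irsolish changes, so it was borrowed from Fesima.

borrowed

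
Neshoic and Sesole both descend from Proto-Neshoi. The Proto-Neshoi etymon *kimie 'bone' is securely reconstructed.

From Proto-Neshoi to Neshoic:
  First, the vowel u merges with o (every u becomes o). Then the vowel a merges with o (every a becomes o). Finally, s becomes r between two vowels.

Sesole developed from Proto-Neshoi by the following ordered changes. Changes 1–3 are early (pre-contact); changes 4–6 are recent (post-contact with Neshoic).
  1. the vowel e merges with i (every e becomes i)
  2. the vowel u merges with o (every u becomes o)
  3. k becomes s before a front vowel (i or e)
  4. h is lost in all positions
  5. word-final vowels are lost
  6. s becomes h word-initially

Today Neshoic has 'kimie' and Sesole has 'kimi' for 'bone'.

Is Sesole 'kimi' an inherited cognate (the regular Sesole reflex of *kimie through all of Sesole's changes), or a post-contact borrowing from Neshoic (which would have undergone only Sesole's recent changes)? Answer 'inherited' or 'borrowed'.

borrowed

If inherited, *kimie would pass through all of Sesole's changes:
Sesole: start from *kimie.
  rule 1 (vowel merger): kimie → kimii
  rule 2: no change — kimii
  rule 3 (palatalisation): kimii → simii
  rule 4: no change — simii
  rule 5 (apocope): simii → simi
  rule 6 (debuccalisation): simi → himi
  ⇒ Sesole himi
If borrowed from Neshoic 'kimie' after the early changes, it would undergo only the recent ones:
  rule 4 (h-loss): no change (kimie)
  rule 5 (apocope): kimie → kimi
  rule 6 (debuccalisation): no change (kimi)
  ⇒ as a loan: kimi
Sesole 'kimi' matches the loan outcome 'kimi', not the inherited 'himi' — it skipped the early Sesole changes, so it was borrowed from Neshoic.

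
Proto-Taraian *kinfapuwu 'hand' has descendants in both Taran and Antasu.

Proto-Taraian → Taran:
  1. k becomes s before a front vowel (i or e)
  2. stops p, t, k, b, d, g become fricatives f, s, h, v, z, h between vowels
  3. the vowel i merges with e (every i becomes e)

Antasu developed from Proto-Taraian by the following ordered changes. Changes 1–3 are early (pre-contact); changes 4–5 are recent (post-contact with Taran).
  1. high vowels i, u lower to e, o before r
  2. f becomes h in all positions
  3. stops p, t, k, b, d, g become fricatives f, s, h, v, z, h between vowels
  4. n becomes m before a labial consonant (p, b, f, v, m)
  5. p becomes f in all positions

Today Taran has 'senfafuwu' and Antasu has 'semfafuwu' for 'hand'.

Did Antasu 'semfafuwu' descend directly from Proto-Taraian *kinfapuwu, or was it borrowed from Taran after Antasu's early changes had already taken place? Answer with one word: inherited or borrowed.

borrowed

If inherited, *kinfapuwu would pass through all of Antasu's changes:
Antasu: *kinfapuwu
  kinfapuwu (rule 1 does not apply)
  kinfapuwu → kinhapuwu   [unconditioned shift]
  kinhapuwu → kinhafuwu   [intervocalic lenition]
  kinhafuwu (rule 4 does not apply)
  kinhafuwu (rule 5 does not apply)
  giving Antasu kinhafuwu.
If borrowed from Taran 'senfafuwu' after the early changes, it would undergo only the recent ones:
  rule 4 (nasal place assimilation): senfafuwu → semfafuwu
  rule 5 (unconditioned shift): no change (semfafuwu)
  ⇒ as a loan: semfafuwu
Antasu 'semfafuwu' matches the loan outcome 'semfafuwu', not the inherited 'kinhafuwu' — it skipped the early Antasu changes, so it was borrowed from Taran.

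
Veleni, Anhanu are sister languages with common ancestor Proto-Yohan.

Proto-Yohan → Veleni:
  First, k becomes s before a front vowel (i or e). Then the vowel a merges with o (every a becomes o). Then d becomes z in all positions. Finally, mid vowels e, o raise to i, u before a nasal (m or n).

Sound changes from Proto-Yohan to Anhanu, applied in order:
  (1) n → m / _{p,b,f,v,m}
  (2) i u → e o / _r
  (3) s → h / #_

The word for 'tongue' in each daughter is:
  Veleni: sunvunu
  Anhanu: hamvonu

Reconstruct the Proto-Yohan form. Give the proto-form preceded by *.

*sanvonu

Position 3: Veleni has n, Anhanu has m. Veleni preserves n here (none of its changes turn any other segment into n), so the proto-segment is *n.
Position 2: Veleni has u, Anhanu has a. Anhanu preserves a here (none of its changes turn any other segment into a), so the proto-segment is *a.
Position 1: Veleni has s, Anhanu has h. Taking the neighbouring segments as reconstructed: Veleni s can only go back to *s; Anhanu h could go back to *s or *h — the one source consistent with every daughter is *s.
This points to *sanvonu. Verify forward in each daughter:
Veleni: start from *sanvonu.
  rule 1: no change — sanvonu
  rule 2 (vowel merger): sanvonu → sonvonu
  rule 3: no change — sonvonu
  rule 4 (pre-nasal raising): sonvonu → sunvunu
  ⇒ Veleni sunvunu
Anhanu: *sanvonu > samvonu > hamvonu  (by nasal place assimilation, debuccalisation)
No other proto-form is consistent with every reflex, so the reconstruction is *sanvonu.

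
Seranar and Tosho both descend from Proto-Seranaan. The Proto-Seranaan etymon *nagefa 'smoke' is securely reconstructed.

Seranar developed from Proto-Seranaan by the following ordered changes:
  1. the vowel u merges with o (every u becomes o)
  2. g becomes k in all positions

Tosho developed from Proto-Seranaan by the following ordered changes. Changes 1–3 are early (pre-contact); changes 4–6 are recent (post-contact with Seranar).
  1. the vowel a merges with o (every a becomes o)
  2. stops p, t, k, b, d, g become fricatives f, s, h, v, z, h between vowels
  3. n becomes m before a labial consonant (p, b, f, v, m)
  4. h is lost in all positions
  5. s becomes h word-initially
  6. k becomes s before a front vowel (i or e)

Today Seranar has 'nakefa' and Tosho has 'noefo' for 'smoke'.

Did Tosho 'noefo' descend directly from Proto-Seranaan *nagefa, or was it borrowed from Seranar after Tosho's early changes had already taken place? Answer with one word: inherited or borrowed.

inherited

If inherited, *nagefa would pass through all of Tosho's changes:
Tosho: start from *nagefa.
  rule 1 (vowel merger): nagefa → nogefo
  rule 2 (intervocalic lenition): nogefo → nohefo
  rule 3: no change — nohefo
  rule 4 (h-loss): nohefo → noefo
  rule 5: no change — noefo
  rule 6: no change — noefo
  ⇒ Tosho noefo
If borrowed from Seranar 'nakefa' after the early changes, it would undergo only the recent ones:
  rule 4 (h-loss): no change (nakefa)
  rule 5 (debuccalisation): no change (nakefa)
  rule 6 (palatalisation): nakefa → nasefa
  ⇒ as a loan: nasefa
Tosho 'noefo' matches the inherited outcome exactly, so it is an inherited cognate, not a loan.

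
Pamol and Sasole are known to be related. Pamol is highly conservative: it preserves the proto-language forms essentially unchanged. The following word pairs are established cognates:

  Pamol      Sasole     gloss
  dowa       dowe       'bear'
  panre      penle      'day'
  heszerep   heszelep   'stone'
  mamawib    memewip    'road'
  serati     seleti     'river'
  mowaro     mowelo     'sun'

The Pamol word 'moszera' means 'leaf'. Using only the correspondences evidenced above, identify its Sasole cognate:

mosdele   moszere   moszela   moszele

serati ~ seleti — Pamol r corresponds to Sasole l between vowels (before a back vowel).
dowa ~ dowe — Pamol a corresponds to Sasole e word-finally.
Applying these to Pamol 'moszera':
  moszera → moszela   (r→l between vowels (before a back vowel))
  moszela → moszele   (a→e word-finally)
So the Sasole cognate is 'moszele'.

moszele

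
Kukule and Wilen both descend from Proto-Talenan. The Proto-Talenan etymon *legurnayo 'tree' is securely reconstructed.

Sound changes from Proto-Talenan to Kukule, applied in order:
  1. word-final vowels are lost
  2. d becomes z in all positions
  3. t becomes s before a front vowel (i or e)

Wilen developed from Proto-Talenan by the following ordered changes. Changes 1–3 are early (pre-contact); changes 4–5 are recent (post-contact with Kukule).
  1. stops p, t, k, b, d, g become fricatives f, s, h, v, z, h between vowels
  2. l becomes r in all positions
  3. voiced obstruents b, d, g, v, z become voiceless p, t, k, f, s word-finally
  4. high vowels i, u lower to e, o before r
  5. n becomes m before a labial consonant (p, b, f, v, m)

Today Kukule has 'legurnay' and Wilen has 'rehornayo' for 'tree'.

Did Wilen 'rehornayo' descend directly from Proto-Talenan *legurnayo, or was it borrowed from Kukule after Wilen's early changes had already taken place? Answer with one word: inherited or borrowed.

If inherited, *legurnayo would pass through all of Wilen's changes:
Wilen: *legurnayo
  legurnayo → lehurnayo   [intervocalic lenition]
  lehurnayo → rehurnayo   [unconditioned shift]
  rehurnayo (rule 3 does not apply)
  rehurnayo → rehornayo   [pre-rhotic lowering]
  rehornayo (rule 5 does not apply)
  giving Wilen rehornayo.
If borrowed from Kukule 'legurnay' after the early changes, it would undergo only the recent ones:
  rule 4 (pre-rhotic lowering): legurnay → legornay
  rule 5 (nasal place assimilation): no change (legornay)
  ⇒ as a loan: legornay
Wilen 'rehornayo' matches the inherited outcome exactly, so it is an inherited cognate, not a loan.

inherited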